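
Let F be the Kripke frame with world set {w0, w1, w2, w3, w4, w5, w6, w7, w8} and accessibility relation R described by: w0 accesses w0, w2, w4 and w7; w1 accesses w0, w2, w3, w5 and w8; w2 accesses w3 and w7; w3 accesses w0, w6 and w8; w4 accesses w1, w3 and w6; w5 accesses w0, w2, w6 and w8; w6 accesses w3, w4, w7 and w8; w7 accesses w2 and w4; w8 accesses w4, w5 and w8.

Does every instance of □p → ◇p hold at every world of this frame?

The schema D characterises exactly the serial frames.
Serial: yes — every world has a successor (e.g. w0 R w0).

Yes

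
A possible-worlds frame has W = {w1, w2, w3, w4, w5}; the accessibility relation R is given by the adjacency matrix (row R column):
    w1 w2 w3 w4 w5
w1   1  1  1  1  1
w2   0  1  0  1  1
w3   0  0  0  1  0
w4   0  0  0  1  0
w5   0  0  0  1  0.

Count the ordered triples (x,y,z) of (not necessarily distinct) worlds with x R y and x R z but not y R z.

Enumerating: (w1,w2,w1), (w1,w2,w3), (w1,w3,w1), (w1,w3,w2), (w1,w3,w3), (w1,w3,w5), (w1,w4,w1), (w1,w4,w2), (w1,w4,w3), (w1,w4,w5), (w1,w5,w1), (w1,w5,w2), (w1,w5,w3), (w1,w5,w5), (w2,w4,w2), (w2,w4,w5), (w2,w5,w2), (w2,w5,w5).

18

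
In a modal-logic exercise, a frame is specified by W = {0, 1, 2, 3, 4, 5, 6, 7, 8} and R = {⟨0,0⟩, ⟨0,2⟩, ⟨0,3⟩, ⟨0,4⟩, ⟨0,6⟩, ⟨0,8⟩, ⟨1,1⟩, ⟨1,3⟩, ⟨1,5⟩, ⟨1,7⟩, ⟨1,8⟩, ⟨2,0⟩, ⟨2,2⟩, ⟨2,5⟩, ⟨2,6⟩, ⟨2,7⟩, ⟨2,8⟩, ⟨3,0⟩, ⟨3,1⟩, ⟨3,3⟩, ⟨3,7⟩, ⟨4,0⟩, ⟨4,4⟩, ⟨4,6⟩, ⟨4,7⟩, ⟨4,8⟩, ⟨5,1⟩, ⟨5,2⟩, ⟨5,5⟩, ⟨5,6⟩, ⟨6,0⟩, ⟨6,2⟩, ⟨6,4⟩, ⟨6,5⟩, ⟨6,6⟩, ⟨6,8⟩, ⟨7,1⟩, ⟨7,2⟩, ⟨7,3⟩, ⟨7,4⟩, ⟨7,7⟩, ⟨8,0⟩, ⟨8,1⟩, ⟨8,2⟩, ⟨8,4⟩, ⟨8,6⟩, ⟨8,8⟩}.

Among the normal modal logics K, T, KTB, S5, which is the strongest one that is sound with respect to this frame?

KTB

Reflexive (axiom T): yes — every world is R-related to itself.
Symmetric (axiom B): yes — every pair in R has its reverse in R.
Euclidean (axiom 5): no — 0 R 2 and 0 R 3, but not 2 R 3.
So F validates K, T, KTB; S5 would additionally require R to be Euclidean. The strongest is KTB.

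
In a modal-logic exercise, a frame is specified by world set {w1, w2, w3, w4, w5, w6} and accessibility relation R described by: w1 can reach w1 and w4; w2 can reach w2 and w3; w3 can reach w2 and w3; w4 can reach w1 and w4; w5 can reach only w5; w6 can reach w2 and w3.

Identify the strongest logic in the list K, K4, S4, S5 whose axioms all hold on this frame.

Transitive (axiom 4): yes — every two-step R-path is closed by a direct edge.
Reflexive (axiom T): no — w6 is not related to itself.
Euclidean (axiom 5): yes — any two successors of a common world are R-related.
So F validates K, K4; S4 would additionally require R to be reflexive. The strongest is K4.

K4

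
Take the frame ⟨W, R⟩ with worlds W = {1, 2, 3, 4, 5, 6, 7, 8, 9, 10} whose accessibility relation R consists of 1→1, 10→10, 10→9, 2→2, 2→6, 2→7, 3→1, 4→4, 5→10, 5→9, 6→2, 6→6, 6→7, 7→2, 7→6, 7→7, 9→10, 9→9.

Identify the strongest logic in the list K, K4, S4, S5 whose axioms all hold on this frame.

Transitive (axiom 4): yes — every two-step R-path is closed by a direct edge.
Reflexive (axiom T): no — 3 is not related to itself.
Euclidean (axiom 5): yes — any two successors of a common world are R-related.
So F validates K, K4; S4 would additionally require R to be reflexive. The strongest is K4.

K4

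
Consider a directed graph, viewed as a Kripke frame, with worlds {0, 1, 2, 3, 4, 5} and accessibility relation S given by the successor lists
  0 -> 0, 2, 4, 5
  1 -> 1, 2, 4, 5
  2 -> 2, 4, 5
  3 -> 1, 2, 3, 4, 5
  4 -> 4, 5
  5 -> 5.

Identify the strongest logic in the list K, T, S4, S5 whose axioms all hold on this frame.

Reflexive (axiom T): yes — every world is S-related to itself.
Transitive (axiom 4): yes — every two-step S-path is closed by a direct edge.
Euclidean (axiom 5): no — 0 S 4 and 0 S 2, but not 4 S 2.
So F validates K, T, S4; S5 would additionally require S to be Euclidean. The strongest is S4.

S4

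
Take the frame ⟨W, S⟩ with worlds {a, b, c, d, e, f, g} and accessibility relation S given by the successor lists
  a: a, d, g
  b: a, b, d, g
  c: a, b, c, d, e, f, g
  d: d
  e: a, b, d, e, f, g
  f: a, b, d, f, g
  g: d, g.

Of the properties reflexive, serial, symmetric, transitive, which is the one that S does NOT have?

symmetric

Reflexive: yes — every world is S-related to itself.
Serial: yes — every world has a successor (e.g. a S a).
Symmetric: no — a S d but not d S a.
Transitive: yes — every two-step S-path is closed by a direct edge.
Only symmetric fails.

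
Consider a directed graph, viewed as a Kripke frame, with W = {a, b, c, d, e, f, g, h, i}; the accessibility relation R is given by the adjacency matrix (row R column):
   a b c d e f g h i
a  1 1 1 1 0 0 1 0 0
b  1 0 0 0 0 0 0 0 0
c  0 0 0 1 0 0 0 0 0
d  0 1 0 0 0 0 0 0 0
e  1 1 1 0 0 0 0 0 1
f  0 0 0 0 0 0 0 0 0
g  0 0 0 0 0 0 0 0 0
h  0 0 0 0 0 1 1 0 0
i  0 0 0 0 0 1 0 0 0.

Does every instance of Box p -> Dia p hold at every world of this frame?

The schema D characterises exactly the serial frames.
Serial: no — f has no R-successor.

No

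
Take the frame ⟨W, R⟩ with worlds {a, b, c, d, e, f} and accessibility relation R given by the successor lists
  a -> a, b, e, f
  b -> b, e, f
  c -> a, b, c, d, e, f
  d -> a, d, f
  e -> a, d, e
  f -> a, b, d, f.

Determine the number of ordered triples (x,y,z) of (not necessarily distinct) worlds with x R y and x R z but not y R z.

Enumerating: (a,b,a), (a,e,b), (a,e,f), (a,f,e), (b,e,b), (b,e,f), (b,f,e), (c,a,c), (c,a,d), (c,b,a), (c,b,c), (c,b,d), … and 15 more.
Total: 27.

27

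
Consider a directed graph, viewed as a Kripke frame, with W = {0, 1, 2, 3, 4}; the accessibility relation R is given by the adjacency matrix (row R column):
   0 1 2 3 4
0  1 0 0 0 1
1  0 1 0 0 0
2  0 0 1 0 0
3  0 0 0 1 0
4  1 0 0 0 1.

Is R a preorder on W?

Reflexive: yes — every world is R-related to itself.
Transitive: yes — every two-step R-path is closed by a direct edge.
So R is a preorder.

Yes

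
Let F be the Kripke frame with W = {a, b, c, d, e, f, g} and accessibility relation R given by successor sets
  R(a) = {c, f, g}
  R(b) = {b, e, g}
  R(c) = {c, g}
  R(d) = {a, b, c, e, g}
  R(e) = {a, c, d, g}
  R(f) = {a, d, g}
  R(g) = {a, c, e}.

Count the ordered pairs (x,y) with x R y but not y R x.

11

Enumerating: (a,c), (b,e), (b,g), (d,a), (d,b), (d,c), (d,g), (e,a), (e,c), (f,d), (f,g).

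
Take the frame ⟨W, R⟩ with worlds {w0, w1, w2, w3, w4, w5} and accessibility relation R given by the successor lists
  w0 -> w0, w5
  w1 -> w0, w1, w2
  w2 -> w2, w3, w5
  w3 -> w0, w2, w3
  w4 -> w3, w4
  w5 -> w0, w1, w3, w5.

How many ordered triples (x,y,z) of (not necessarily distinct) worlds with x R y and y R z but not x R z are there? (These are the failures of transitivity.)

14

Enumerating: (w0,w5,w1), (w0,w5,w3), (w1,w0,w5), (w1,w2,w3), (w1,w2,w5), (w2,w3,w0), (w2,w5,w0), (w2,w5,w1), (w3,w0,w5), (w3,w2,w5), (w4,w3,w0), (w4,w3,w2), (w5,w1,w2), (w5,w3,w2).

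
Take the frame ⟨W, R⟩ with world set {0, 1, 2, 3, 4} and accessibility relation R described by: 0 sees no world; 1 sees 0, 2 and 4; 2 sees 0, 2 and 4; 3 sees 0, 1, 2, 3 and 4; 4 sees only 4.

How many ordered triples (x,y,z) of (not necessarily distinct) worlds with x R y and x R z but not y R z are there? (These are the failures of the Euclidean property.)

23

Enumerating: (1,0,0), (1,0,2), (1,0,4), (1,4,0), (1,4,2), (2,0,0), (2,0,2), (2,0,4), (2,4,0), (2,4,2), (3,0,0), (3,0,1), … and 11 more.
Total: 23.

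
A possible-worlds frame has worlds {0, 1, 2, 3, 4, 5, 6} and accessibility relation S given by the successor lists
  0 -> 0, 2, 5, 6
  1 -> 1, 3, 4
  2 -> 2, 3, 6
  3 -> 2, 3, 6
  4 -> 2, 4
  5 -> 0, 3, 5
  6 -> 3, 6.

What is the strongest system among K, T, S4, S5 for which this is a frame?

Reflexive (axiom T): yes — every world is S-related to itself.
Transitive (axiom 4): no — 0 S 2 and 2 S 3, but not 0 S 3.
Euclidean (axiom 5): no — 0 S 2 and 0 S 5, but not 2 S 5.
So F validates K, T; S4 would additionally require S to be transitive. The strongest is T.

T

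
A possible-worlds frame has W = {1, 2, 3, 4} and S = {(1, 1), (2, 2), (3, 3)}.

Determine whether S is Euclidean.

Euclidean: yes — any two successors of a common world are S-related.

Yes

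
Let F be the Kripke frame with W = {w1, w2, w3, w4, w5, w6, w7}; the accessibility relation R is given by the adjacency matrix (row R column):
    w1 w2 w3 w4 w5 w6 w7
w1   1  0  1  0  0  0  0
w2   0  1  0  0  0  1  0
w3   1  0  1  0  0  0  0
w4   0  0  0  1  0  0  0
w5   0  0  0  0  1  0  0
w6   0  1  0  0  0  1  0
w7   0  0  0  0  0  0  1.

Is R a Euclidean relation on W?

Euclidean: yes — any two successors of a common world are R-related.

Yes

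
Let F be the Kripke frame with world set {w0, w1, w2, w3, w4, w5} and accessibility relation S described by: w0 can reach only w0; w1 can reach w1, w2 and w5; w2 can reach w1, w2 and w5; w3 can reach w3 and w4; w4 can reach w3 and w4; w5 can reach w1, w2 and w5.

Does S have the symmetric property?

Symmetric: yes — every pair in S has its reverse in S.

Yes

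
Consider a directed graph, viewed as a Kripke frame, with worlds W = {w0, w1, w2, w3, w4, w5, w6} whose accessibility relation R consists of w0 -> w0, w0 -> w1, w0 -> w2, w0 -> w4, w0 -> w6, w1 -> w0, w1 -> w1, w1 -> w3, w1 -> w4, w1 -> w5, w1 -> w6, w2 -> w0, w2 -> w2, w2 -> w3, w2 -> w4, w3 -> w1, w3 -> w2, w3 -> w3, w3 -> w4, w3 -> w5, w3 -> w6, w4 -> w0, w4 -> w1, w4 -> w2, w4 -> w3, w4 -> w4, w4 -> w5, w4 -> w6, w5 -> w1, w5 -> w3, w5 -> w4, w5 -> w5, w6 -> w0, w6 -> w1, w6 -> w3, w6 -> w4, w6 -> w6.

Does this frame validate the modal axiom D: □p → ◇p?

Yes

Axiom D corresponds to the accessibility relation being serial.
Serial: yes — every world has a successor (e.g. w0 R w0).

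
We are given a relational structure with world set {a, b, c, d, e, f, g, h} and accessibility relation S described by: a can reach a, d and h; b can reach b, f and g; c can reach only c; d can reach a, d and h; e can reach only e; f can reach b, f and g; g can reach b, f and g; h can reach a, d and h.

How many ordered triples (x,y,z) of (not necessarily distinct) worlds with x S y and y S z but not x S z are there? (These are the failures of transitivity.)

S is transitive; there are no such tuples.

0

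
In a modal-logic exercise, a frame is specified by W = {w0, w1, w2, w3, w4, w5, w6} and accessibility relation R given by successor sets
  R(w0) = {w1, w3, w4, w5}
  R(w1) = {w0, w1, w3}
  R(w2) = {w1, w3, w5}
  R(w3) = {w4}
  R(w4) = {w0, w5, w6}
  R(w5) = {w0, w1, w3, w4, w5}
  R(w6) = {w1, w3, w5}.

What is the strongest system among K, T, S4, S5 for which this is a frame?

K

Reflexive (axiom T): no — w0 is not related to itself.
Transitive (axiom 4): no — w0 R w4 and w4 R w6, but not w0 R w6.
Euclidean (axiom 5): no — w0 R w1 and w0 R w4, but not w1 R w4.
So F validates K; T would additionally require R to be reflexive. The strongest is K.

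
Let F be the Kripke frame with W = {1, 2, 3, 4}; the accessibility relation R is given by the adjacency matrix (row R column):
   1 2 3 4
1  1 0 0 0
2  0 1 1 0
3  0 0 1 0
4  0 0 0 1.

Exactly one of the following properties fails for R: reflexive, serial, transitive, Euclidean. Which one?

Euclidean

Reflexive: yes — every world is R-related to itself.
Serial: yes — every world has a successor (e.g. 1 R 1).
Transitive: yes — every two-step R-path is closed by a direct edge.
Euclidean: no — 2 R 3 and 2 R 2, but not 3 R 2.
Only Euclidean fails.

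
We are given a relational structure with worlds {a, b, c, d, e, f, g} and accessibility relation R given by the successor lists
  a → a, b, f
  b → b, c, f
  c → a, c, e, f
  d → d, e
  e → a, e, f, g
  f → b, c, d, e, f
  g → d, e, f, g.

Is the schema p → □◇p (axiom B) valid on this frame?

Axiom B corresponds to the accessibility relation being symmetric.
Symmetric: no — a R b but not b R a.

No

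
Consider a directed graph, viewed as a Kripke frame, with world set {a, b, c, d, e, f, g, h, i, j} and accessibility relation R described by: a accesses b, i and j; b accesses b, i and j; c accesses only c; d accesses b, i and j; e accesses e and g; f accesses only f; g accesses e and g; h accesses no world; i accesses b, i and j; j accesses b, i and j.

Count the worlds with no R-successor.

Enumerating: h.

1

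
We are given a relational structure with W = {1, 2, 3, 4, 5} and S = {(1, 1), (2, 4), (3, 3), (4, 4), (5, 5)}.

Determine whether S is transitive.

Transitive: yes — every two-step S-path is closed by a direct edge.

Yes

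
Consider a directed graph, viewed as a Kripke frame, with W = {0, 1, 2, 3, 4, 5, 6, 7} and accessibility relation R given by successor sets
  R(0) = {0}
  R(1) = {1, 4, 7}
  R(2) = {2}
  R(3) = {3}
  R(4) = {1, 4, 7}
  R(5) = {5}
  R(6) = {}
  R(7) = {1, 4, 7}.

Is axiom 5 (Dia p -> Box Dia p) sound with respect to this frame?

Yes

By correspondence theory, 5 is valid on a frame iff R is Euclidean.
Euclidean: yes — any two successors of a common world are R-related.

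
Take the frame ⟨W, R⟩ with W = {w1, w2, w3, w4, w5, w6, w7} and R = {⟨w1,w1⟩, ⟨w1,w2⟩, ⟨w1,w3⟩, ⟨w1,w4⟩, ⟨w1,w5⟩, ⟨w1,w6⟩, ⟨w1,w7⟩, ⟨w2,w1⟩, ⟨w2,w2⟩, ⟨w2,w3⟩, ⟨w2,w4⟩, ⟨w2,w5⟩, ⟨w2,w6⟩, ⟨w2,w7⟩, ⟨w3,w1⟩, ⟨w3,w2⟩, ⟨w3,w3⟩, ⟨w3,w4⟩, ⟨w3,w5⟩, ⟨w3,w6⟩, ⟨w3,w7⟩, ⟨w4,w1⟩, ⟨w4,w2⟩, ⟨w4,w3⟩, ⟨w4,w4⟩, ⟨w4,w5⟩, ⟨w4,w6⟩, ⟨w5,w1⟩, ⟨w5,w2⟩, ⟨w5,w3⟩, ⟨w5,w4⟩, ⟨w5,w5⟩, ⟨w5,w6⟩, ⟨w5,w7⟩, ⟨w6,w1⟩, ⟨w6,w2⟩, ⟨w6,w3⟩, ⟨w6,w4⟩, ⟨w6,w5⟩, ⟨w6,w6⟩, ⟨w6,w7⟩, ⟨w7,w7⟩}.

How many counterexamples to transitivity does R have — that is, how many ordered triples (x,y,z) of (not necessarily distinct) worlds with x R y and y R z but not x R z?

Enumerating: (w4,w1,w7), (w4,w2,w7), (w4,w3,w7), (w4,w5,w7), (w4,w6,w7).

5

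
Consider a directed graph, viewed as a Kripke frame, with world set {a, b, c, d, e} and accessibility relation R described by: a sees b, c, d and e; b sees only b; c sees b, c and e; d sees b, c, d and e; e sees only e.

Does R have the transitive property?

Transitive: yes — every two-step R-path is closed by a direct edge.

Yes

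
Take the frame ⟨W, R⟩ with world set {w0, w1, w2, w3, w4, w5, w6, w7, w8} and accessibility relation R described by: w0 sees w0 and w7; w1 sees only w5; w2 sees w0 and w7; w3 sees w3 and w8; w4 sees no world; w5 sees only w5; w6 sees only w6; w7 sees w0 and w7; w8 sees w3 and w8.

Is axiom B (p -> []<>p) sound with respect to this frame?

No

By correspondence theory, B is valid on a frame iff R is symmetric.
Symmetric: no — w1 R w5 but not w5 R w1.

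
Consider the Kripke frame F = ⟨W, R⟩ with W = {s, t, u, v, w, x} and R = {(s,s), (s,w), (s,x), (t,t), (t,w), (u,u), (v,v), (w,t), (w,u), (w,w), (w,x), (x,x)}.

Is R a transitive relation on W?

Transitive: no — s R w and w R t, but not s R t.

No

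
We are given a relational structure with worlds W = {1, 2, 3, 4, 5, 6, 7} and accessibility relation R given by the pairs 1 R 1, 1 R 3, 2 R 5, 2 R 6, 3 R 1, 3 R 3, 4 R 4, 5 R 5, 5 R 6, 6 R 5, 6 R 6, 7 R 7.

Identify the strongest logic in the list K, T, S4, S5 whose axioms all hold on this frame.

Reflexive (axiom T): no — 2 is not related to itself.
Transitive (axiom 4): yes — every two-step R-path is closed by a direct edge.
Euclidean (axiom 5): yes — any two successors of a common world are R-related.
So F validates K; T would additionally require R to be reflexive. The strongest is K.

K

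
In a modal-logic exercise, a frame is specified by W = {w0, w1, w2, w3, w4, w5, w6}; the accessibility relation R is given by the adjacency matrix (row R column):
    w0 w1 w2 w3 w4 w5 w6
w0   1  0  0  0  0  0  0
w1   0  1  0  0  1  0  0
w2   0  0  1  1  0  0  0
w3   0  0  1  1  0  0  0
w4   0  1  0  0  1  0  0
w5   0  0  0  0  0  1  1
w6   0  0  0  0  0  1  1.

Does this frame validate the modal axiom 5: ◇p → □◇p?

The schema 5 characterises exactly the Euclidean frames.
Euclidean: yes — any two successors of a common world are R-related.

Yes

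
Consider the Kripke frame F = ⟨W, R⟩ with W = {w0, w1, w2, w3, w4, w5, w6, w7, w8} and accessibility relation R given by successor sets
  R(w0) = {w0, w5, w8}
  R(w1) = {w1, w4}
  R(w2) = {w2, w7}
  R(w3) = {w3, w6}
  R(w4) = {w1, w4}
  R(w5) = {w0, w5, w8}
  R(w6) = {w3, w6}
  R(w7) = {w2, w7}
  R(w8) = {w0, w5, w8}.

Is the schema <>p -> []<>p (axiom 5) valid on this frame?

Yes

Axiom 5 corresponds to the accessibility relation being Euclidean.
Euclidean: yes — any two successors of a common world are R-related.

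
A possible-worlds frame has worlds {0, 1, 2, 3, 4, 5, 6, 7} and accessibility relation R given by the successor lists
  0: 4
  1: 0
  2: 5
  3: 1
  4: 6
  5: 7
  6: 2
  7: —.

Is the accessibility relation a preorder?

No

Reflexive: no — 0 is not related to itself.
Transitive: no — 0 R 4 and 4 R 6, but not 0 R 6.
So R is not a preorder.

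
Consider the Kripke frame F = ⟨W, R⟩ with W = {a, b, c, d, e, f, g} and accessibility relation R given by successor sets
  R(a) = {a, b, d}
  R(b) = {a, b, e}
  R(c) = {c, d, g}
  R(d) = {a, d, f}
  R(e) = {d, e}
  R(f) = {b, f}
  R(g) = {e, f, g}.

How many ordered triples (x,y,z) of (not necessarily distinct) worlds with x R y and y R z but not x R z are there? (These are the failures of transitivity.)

16

Enumerating: (a,b,e), (a,d,f), (b,a,d), (b,e,d), (c,d,a), (c,d,f), (c,g,e), (c,g,f), (d,a,b), (d,f,b), (e,d,a), (e,d,f), (f,b,a), (f,b,e), (g,e,d), (g,f,b).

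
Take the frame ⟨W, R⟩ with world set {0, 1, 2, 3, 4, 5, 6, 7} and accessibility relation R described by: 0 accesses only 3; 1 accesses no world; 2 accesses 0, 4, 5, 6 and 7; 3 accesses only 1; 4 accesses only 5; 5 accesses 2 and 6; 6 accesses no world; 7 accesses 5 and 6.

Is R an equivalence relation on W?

No

Reflexive: no — 0 is not related to itself.
Symmetric: no — 0 R 3 but not 3 R 0.
Transitive: no — 0 R 3 and 3 R 1, but not 0 R 1.
So R is not an equivalence relation.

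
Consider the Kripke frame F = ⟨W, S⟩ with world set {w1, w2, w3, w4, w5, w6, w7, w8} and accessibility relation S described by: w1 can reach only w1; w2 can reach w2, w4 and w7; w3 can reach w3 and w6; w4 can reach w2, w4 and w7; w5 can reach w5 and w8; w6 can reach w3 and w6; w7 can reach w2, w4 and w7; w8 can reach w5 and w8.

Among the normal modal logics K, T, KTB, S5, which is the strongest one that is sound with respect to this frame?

Reflexive (axiom T): yes — every world is S-related to itself.
Symmetric (axiom B): yes — every pair in S has its reverse in S.
Euclidean (axiom 5): yes — any two successors of a common world are S-related.
So F validates K, T, KTB, S5. The strongest is S5.

S5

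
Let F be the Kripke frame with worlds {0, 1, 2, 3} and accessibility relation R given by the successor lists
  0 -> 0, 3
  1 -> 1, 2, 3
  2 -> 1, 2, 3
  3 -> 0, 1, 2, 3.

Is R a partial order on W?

Reflexive: yes — every world is R-related to itself.
Transitive: no — 0 R 3 and 3 R 1, but not 0 R 1.
Antisymmetric: no — 0 R 3 and 3 R 0 with 0 ≠ 3.
So R is not a partial order.

No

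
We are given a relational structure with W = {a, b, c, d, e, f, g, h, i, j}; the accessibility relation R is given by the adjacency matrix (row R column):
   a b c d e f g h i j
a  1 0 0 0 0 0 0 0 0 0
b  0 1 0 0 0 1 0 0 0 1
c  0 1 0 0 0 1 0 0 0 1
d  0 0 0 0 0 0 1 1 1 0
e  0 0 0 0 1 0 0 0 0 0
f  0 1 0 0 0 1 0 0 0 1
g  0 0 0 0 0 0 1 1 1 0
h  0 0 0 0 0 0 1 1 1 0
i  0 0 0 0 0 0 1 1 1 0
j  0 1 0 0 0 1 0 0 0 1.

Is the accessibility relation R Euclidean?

Yes

Euclidean: yes — any two successors of a common world are R-related.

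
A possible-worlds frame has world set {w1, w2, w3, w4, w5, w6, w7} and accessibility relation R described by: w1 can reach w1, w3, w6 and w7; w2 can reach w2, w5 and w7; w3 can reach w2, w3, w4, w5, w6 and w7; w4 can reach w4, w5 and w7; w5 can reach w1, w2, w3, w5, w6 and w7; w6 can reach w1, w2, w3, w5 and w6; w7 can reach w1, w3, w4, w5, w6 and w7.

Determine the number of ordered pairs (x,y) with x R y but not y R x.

8

Enumerating: (w1,w3), (w2,w7), (w3,w2), (w3,w4), (w4,w5), (w5,w1), (w6,w2), (w7,w6).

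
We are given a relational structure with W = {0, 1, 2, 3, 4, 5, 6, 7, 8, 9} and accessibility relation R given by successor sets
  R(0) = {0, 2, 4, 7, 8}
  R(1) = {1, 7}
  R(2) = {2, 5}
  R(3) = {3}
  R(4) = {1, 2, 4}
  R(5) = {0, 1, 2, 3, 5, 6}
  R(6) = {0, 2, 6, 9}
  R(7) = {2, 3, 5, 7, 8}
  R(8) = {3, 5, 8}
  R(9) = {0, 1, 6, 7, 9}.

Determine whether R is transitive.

Transitive: no — 0 R 2 and 2 R 5, but not 0 R 5.

No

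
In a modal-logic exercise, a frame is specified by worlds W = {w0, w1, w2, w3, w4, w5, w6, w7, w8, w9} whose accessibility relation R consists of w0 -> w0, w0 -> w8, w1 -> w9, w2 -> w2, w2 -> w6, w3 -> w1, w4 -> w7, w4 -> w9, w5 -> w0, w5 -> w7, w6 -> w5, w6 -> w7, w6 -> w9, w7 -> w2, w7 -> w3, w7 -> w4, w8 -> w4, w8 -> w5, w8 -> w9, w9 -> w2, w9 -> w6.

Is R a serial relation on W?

Serial: yes — every world has a successor (e.g. w0 R w0).

Yes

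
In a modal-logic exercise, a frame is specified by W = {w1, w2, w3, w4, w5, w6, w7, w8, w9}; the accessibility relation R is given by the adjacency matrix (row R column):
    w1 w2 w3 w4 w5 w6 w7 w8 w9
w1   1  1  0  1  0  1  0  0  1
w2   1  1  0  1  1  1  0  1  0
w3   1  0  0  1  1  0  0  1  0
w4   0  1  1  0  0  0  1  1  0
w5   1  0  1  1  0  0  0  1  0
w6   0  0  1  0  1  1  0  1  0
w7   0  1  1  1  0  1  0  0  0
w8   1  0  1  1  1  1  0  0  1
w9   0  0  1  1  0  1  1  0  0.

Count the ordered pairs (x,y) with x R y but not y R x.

Enumerating: (w1,w4), (w1,w6), (w1,w9), (w2,w5), (w2,w6), (w2,w8), (w3,w1), (w5,w1), (w5,w4), (w6,w3), (w6,w5), (w7,w2), … and 8 more.
Total: 20.

20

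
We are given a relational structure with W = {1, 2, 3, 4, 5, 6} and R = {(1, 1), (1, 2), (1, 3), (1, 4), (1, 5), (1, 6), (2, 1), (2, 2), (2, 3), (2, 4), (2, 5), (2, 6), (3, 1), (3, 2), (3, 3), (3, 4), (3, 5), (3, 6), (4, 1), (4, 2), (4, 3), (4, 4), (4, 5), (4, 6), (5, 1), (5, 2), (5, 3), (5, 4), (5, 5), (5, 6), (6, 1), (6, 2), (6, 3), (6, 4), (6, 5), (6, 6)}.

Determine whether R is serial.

Yes

Serial: yes — every world has a successor (e.g. 1 R 1).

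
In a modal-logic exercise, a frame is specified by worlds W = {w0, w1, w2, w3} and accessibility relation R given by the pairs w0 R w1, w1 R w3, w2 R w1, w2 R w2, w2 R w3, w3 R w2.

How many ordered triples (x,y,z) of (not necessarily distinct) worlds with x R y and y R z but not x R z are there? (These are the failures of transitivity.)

Enumerating: (w0,w1,w3), (w1,w3,w2), (w3,w2,w1), (w3,w2,w3).

4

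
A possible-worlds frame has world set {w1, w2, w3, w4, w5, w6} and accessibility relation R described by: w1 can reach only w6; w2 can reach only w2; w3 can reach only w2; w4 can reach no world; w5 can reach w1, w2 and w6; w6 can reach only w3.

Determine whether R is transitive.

No

Transitive: no — w1 R w6 and w6 R w3, but not w1 R w3.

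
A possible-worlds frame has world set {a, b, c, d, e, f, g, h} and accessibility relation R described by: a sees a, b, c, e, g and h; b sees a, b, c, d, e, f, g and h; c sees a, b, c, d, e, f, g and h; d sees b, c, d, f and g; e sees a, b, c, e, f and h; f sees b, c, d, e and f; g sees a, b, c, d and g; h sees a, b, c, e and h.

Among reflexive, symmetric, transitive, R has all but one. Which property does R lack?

Reflexive: yes — every world is R-related to itself.
Symmetric: yes — every pair in R has its reverse in R.
Transitive: no — a R b and b R d, but not a R d.
Only transitive fails.

transitive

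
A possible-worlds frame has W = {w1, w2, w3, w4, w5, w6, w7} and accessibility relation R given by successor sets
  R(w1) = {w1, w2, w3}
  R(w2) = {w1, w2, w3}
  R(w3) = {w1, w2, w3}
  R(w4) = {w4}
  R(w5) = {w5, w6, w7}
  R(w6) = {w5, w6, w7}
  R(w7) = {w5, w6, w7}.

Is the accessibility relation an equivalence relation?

Yes

Reflexive: yes — every world is R-related to itself.
Symmetric: yes — every pair in R has its reverse in R.
Transitive: yes — every two-step R-path is closed by a direct edge.
So R is an equivalence relation.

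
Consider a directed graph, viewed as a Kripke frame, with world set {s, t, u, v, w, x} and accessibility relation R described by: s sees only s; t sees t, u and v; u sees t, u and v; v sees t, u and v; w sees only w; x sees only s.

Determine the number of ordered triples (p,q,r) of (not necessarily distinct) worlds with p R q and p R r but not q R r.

0

R is Euclidean; there are no such tuples.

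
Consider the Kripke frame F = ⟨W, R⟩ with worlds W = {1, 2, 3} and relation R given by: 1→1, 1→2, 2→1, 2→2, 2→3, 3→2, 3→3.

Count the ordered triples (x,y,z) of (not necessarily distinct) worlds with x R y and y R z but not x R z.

Enumerating: (1,2,3), (3,2,1).

2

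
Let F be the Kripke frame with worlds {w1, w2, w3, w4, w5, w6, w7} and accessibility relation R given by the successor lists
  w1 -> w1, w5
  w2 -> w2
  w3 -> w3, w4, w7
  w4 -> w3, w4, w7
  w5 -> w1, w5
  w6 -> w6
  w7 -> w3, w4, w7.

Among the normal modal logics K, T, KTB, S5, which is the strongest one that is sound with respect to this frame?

Reflexive (axiom T): yes — every world is R-related to itself.
Symmetric (axiom B): yes — every pair in R has its reverse in R.
Euclidean (axiom 5): yes — any two successors of a common world are R-related.
So F validates K, T, KTB, S5. The strongest is S5.

S5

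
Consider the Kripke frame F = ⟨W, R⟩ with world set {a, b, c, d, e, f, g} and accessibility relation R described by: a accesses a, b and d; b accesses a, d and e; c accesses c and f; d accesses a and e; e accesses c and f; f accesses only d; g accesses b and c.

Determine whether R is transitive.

No

Transitive: no — a R b and b R e, but not a R e.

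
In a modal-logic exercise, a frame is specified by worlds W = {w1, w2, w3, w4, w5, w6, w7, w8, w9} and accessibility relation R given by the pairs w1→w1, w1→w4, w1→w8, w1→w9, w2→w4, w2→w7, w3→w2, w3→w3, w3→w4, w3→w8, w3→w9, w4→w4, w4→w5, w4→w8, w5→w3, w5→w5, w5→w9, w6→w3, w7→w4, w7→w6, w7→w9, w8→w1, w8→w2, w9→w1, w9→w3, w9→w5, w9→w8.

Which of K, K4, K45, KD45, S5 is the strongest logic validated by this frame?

Transitive (axiom 4): no — w1 R w4 and w4 R w5, but not w1 R w5.
Euclidean (axiom 5): no — w1 R w4 and w1 R w9, but not w4 R w9.
Serial (axiom D): yes — every world has a successor (e.g. w1 R w1).
Reflexive (axiom T): no — w2 is not related to itself.
So F validates K; K4 would additionally require R to be transitive. The strongest is K.

K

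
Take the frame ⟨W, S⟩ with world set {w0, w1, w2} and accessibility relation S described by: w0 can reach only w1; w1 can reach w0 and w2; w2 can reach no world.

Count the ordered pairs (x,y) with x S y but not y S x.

1

Enumerating: (w1,w2).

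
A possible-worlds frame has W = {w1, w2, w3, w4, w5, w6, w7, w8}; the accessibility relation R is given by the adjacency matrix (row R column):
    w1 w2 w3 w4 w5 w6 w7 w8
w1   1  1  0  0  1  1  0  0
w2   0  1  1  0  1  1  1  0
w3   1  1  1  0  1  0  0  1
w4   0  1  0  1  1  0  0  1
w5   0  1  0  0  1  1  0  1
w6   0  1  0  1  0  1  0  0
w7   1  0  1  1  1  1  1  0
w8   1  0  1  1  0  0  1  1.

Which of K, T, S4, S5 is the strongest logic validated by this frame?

T

Reflexive (axiom T): yes — every world is R-related to itself.
Transitive (axiom 4): no — w1 R w2 and w2 R w3, but not w1 R w3.
Euclidean (axiom 5): no — w1 R w6 and w1 R w5, but not w6 R w5.
So F validates K, T; S4 would additionally require R to be transitive. The strongest is T.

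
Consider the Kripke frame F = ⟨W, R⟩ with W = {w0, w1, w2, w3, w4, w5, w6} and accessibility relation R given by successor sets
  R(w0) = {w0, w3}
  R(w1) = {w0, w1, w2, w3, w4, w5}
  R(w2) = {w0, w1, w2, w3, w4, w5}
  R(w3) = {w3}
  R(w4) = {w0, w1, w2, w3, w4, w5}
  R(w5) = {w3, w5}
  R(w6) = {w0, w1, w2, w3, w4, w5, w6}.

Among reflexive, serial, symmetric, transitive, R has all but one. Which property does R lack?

Reflexive: yes — every world is R-related to itself.
Serial: yes — every world has a successor (e.g. w0 R w0).
Symmetric: no — w0 R w3 but not w3 R w0.
Transitive: yes — every two-step R-path is closed by a direct edge.
Only symmetric fails.

symmetric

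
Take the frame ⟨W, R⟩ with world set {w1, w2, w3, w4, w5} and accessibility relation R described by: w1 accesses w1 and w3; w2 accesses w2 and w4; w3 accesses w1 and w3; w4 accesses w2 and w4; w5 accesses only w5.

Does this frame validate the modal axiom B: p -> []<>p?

Yes

Axiom B corresponds to the accessibility relation being symmetric.
Symmetric: yes — every pair in R has its reverse in R.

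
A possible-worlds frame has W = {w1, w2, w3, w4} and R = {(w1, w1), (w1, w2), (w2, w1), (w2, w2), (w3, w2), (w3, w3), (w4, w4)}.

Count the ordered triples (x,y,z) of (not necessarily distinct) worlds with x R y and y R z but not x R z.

1

Enumerating: (w3,w2,w1).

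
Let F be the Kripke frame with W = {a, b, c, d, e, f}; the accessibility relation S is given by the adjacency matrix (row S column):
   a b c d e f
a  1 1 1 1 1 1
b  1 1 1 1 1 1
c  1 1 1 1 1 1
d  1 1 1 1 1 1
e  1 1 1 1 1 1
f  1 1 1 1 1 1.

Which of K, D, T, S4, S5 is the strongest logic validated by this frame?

Serial (axiom D): yes — every world has a successor (e.g. a S a).
Reflexive (axiom T): yes — every world is S-related to itself.
Transitive (axiom 4): yes — every two-step S-path is closed by a direct edge.
Euclidean (axiom 5): yes — any two successors of a common world are S-related.
So F validates K, D, T, S4, S5. The strongest is S5.

S5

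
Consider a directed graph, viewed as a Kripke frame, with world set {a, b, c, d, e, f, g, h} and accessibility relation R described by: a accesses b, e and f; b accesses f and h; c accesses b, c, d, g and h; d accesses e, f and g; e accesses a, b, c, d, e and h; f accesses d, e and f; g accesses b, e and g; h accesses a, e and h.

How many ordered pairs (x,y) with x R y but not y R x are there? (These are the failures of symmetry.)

Enumerating: (a,b), (a,f), (b,f), (b,h), (c,b), (c,d), (c,g), (c,h), (d,g), (e,b), (e,c), (f,e), (g,b), (g,e), (h,a).

15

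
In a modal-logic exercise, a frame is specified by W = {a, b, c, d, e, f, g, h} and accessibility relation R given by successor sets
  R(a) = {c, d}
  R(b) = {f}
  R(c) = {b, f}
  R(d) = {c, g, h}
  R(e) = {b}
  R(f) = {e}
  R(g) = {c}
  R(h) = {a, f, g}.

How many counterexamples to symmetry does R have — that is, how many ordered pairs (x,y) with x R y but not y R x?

14

Enumerating: (a,c), (a,d), (b,f), (c,b), (c,f), (d,c), (d,g), (d,h), (e,b), (f,e), (g,c), (h,a), (h,f), (h,g).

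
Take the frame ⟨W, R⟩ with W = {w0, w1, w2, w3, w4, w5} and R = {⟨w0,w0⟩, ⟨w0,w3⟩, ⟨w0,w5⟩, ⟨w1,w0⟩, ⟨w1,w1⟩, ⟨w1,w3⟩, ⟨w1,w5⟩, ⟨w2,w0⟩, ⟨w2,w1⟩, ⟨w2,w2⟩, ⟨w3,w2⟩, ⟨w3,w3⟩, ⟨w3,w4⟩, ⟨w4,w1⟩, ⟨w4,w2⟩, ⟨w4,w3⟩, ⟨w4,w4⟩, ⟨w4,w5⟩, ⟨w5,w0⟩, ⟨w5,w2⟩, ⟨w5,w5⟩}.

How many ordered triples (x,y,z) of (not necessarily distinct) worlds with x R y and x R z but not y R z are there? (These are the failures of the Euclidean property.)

26

Enumerating: (w0,w3,w0), (w0,w3,w5), (w0,w5,w3), (w1,w0,w1), (w1,w3,w0), (w1,w3,w1), (w1,w3,w5), (w1,w5,w1), (w1,w5,w3), (w2,w0,w1), (w2,w0,w2), (w2,w1,w2), … and 14 more.
Total: 26.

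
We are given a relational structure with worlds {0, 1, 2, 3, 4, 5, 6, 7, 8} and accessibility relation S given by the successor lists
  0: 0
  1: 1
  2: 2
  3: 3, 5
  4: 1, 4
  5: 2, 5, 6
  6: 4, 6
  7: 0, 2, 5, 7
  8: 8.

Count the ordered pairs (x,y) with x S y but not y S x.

8

Enumerating: (3,5), (4,1), (5,2), (5,6), (6,4), (7,0), (7,2), (7,5).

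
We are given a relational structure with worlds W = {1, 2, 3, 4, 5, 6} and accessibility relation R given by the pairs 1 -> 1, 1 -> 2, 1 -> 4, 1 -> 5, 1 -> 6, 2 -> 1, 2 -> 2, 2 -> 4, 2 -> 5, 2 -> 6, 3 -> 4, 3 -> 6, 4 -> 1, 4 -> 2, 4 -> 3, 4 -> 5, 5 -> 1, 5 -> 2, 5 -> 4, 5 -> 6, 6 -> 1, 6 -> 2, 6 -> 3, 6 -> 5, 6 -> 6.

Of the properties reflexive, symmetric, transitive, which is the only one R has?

Reflexive: no — 3 is not related to itself.
Symmetric: yes — every pair in R has its reverse in R.
Transitive: no — 1 R 4 and 4 R 3, but not 1 R 3.
Only symmetric holds.

symmetric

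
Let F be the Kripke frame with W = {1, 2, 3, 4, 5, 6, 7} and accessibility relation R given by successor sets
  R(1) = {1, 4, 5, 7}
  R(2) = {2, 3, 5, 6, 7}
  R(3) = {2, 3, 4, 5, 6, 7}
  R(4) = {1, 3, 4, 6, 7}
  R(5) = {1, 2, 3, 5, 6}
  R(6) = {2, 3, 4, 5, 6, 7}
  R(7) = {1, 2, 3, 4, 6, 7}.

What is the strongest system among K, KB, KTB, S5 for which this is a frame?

Symmetric (axiom B): yes — every pair in R has its reverse in R.
Reflexive (axiom T): yes — every world is R-related to itself.
Euclidean (axiom 5): no — 1 R 4 and 1 R 5, but not 4 R 5.
So F validates K, KB, KTB; S5 would additionally require R to be Euclidean. The strongest is KTB.

KTB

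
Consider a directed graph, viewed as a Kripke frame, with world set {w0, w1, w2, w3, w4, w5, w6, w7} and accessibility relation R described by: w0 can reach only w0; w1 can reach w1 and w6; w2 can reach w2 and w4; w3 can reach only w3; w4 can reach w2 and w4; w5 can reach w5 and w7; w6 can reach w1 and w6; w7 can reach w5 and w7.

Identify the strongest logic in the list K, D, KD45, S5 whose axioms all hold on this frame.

S5

Serial (axiom D): yes — every world has a successor (e.g. w0 R w0).
Euclidean (axiom 5): yes — any two successors of a common world are R-related.
Transitive (axiom 4): yes — every two-step R-path is closed by a direct edge.
Reflexive (axiom T): yes — every world is R-related to itself.
So F validates K, D, KD45, S5. The strongest is S5.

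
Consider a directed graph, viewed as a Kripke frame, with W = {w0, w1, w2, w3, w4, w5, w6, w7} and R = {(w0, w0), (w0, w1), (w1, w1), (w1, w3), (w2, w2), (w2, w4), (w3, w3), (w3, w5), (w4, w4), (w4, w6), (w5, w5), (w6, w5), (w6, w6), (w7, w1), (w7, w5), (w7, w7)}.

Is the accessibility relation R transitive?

No

Transitive: no — w0 R w1 and w1 R w3, but not w0 R w3.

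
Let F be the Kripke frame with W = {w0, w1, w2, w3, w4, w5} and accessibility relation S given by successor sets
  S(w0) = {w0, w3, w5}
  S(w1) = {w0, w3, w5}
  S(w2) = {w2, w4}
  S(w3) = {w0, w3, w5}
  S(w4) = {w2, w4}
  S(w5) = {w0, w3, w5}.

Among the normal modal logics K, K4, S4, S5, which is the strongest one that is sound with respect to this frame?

Transitive (axiom 4): yes — every two-step S-path is closed by a direct edge.
Reflexive (axiom T): no — w1 is not related to itself.
Euclidean (axiom 5): yes — any two successors of a common world are S-related.
So F validates K, K4; S4 would additionally require S to be reflexive. The strongest is K4.

K4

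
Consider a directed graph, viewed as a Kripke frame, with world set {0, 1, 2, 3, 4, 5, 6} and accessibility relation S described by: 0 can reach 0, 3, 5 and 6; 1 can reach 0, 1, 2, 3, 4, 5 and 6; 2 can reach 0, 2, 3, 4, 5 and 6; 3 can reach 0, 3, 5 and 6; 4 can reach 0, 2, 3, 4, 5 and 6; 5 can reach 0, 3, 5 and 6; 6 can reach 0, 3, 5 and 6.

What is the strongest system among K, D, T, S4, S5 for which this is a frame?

S4

Serial (axiom D): yes — every world has a successor (e.g. 0 S 0).
Reflexive (axiom T): yes — every world is S-related to itself.
Transitive (axiom 4): yes — every two-step S-path is closed by a direct edge.
Euclidean (axiom 5): no — 1 S 0 and 1 S 2, but not 0 S 2.
So F validates K, D, T, S4; S5 would additionally require S to be Euclidean. The strongest is S4.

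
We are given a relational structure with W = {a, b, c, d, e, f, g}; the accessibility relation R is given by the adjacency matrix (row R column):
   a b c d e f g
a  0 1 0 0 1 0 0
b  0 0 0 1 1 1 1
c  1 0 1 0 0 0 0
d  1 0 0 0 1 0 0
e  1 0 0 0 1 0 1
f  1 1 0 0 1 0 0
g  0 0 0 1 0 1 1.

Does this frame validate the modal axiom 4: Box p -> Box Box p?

No

The schema 4 characterises exactly the transitive frames.
Transitive: no — a R b and b R d, but not a R d.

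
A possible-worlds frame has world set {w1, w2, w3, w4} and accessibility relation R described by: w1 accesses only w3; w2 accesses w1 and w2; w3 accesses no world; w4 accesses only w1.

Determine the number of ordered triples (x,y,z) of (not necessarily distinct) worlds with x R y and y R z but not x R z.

2

Enumerating: (w2,w1,w3), (w4,w1,w3).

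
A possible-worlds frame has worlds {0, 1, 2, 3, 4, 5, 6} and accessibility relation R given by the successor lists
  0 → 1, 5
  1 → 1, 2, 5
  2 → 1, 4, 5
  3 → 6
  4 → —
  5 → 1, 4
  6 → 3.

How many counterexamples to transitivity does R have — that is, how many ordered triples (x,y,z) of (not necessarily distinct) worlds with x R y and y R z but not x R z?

9

Enumerating: (0,1,2), (0,5,4), (1,2,4), (1,5,4), (2,1,2), (3,6,3), (5,1,2), (5,1,5), (6,3,6).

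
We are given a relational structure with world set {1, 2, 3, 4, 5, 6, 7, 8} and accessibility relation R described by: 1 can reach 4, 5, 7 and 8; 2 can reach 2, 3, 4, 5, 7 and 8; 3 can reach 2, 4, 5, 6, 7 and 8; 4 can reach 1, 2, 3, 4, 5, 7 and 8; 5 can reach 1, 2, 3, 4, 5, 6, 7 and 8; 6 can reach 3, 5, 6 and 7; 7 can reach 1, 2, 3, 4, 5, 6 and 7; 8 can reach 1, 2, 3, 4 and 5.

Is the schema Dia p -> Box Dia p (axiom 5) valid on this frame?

By correspondence theory, 5 is valid on a frame iff R is Euclidean.
Euclidean: no — 1 R 7 and 1 R 8, but not 7 R 8.

No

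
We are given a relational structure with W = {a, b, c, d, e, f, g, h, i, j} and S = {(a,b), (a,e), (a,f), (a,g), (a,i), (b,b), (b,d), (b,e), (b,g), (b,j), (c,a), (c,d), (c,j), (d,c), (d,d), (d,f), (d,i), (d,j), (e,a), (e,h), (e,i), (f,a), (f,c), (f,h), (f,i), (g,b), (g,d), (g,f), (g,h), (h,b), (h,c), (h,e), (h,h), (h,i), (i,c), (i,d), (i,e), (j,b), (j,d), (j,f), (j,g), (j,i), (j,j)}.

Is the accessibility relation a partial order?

Reflexive: no — a is not related to itself.
Transitive: no — a S b and b S d, but not a S d.
Antisymmetric: no — a S e and e S a with a ≠ e.
So S is not a partial order.

No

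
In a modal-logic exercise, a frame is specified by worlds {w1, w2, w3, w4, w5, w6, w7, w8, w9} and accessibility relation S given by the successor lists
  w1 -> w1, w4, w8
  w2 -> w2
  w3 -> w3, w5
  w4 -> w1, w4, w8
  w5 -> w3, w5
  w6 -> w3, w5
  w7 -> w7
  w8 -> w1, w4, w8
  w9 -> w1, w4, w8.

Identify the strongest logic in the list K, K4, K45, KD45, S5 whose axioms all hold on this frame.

Transitive (axiom 4): yes — every two-step S-path is closed by a direct edge.
Euclidean (axiom 5): yes — any two successors of a common world are S-related.
Serial (axiom D): yes — every world has a successor (e.g. w1 S w1).
Reflexive (axiom T): no — w6 is not related to itself.
So F validates K, K4, K45, KD45; S5 would additionally require S to be reflexive. The strongest is KD45.

KD45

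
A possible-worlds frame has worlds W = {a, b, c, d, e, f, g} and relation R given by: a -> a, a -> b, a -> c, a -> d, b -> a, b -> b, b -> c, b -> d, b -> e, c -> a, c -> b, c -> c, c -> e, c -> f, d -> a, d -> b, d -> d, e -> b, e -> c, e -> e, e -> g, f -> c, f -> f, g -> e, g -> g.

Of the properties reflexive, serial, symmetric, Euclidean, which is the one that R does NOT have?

Euclidean

Reflexive: yes — every world is R-related to itself.
Serial: yes — every world has a successor (e.g. a R a).
Symmetric: yes — every pair in R has its reverse in R.
Euclidean: no — a R c and a R d, but not c R d.
Only Euclidean fails.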